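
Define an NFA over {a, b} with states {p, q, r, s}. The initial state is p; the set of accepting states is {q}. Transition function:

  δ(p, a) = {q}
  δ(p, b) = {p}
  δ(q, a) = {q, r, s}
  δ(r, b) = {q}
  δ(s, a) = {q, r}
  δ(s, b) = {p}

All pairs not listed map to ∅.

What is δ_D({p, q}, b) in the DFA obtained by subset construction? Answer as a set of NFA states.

δ(p,b) = {p}; δ(q,b) = ∅.
Union: {p}.

{p}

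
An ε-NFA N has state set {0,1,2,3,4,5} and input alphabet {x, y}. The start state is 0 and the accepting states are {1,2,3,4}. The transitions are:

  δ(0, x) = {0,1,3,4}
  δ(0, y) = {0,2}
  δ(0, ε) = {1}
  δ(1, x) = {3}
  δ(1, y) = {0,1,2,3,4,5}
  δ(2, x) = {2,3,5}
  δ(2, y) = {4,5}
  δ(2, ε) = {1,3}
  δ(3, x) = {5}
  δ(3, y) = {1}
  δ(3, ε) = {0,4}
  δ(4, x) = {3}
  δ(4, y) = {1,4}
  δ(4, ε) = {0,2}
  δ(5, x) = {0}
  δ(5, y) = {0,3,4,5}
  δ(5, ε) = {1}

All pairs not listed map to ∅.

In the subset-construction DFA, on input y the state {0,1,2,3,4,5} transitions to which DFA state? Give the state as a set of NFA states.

{0,1,2,3,4,5}

δ(0,y) = {0,2}; δ(1,y) = {0,1,2,3,4,5}; δ(2,y) = {4,5}; δ(3,y) = {1}; δ(4,y) = {1,4}; δ(5,y) = {0,3,4,5}.
Union: {0,1,2,3,4,5}.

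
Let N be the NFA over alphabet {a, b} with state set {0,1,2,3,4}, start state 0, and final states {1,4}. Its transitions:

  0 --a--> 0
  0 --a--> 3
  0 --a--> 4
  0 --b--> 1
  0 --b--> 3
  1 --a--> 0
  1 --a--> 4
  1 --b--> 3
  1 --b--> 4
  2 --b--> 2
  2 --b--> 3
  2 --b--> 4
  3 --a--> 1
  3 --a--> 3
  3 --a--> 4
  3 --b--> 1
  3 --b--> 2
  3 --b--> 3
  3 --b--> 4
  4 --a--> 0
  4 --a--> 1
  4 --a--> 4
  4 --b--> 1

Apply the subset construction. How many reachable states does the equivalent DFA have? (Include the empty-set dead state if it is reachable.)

Start state of the DFA: {0}.
{0} --a--> {0,3,4}  [new]
{0} --b--> {1,3}  [new]
{0,3,4} --a--> {0,1,3,4}  [new]
{0,3,4} --b--> {1,2,3,4}  [new]
{1,3} --a--> {0,1,3,4}  [seen]
{1,3} --b--> {1,2,3,4}  [seen]
{0,1,3,4} --a--> {0,1,3,4}  [seen]
{0,1,3,4} --b--> {1,2,3,4}  [seen]
{1,2,3,4} --a--> {0,1,3,4}  [seen]
{1,2,3,4} --b--> {1,2,3,4}  [seen]
Reachable DFA states: {0}, {0,3,4}, {1,3}, {0,1,3,4}, {1,2,3,4}.

5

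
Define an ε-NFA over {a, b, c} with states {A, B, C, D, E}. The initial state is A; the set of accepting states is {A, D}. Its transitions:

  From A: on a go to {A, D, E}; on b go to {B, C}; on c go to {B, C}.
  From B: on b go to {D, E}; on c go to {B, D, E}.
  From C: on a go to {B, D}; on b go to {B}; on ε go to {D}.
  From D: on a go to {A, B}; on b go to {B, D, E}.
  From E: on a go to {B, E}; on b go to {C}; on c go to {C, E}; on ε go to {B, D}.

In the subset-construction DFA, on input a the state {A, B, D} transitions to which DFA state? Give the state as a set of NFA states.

δ(A,a) = {A, D, E}; δ(B,a) = ∅; δ(D,a) = {A, B}.
Union: {A, B, D, E}.

{A, B, D, E}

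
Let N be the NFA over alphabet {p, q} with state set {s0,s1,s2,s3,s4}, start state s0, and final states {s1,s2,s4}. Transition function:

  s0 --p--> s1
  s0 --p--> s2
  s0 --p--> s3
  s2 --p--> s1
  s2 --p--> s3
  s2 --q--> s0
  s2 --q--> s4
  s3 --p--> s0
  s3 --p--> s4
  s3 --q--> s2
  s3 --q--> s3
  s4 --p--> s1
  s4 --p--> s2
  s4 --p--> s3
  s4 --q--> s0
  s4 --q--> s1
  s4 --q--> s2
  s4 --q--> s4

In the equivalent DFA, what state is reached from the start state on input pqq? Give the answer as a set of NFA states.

Start: {s0}.
δ(s0,p) = {s1,s2,s3}.
Union: {s1,s2,s3}.
After p: {s1,s2,s3}.
δ(s1,q) = ∅; δ(s2,q) = {s0,s4}; δ(s3,q) = {s2,s3}.
Union: {s0,s2,s3,s4}.
After q: {s0,s2,s3,s4}.
δ(s0,q) = ∅; δ(s2,q) = {s0,s4}; δ(s3,q) = {s2,s3}; δ(s4,q) = {s0,s1,s2,s4}.
Union: {s0,s1,s2,s3,s4}.
After q: {s0,s1,s2,s3,s4}.

{s0,s1,s2,s3,s4}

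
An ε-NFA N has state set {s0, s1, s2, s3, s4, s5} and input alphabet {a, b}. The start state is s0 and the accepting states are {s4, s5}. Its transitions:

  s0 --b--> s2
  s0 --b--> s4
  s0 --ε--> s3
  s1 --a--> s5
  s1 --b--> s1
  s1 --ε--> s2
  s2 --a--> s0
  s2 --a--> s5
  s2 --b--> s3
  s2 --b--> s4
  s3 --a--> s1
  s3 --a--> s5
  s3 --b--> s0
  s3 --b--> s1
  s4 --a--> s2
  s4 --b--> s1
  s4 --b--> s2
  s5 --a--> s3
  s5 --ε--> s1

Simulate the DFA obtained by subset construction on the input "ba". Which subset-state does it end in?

{s0, s1, s2, s3, s5}

Start: {s0, s3}.
δ(s0,b) = {s2, s4}; δ(s3,b) = {s0, s1}.
Union: {s0, s1, s2, s4}.
ε-closure gives {s0, s1, s2, s3, s4}.
After b: {s0, s1, s2, s3, s4}.
δ(s0,a) = ∅; δ(s1,a) = {s5}; δ(s2,a) = {s0, s5}; δ(s3,a) = {s1, s5}; δ(s4,a) = {s2}.
Union: {s0, s1, s2, s5}.
ε-closure gives {s0, s1, s2, s3, s5}.
After a: {s0, s1, s2, s3, s5}.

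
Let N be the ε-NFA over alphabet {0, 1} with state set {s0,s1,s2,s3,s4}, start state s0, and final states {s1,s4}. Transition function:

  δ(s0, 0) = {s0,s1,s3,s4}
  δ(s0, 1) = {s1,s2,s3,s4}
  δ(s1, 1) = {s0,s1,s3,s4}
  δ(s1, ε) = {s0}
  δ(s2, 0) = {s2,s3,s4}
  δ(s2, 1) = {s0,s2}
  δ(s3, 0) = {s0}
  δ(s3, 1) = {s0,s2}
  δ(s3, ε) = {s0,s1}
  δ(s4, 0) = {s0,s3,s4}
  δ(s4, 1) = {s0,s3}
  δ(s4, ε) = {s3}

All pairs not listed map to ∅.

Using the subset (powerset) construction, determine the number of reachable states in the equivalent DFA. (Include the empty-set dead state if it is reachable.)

3

Start state of the DFA: {s0} (ε-closure of the NFA start).
{s0} --0--> {s0,s1,s3,s4}  [new]
{s0} --1--> {s0,s1,s2,s3,s4}  [new]
{s0,s1,s3,s4} --0--> {s0,s1,s3,s4}  [seen]
{s0,s1,s3,s4} --1--> {s0,s1,s2,s3,s4}  [seen]
{s0,s1,s2,s3,s4} --0--> {s0,s1,s2,s3,s4}  [seen]
{s0,s1,s2,s3,s4} --1--> {s0,s1,s2,s3,s4}  [seen]
Reachable DFA states: {s0}, {s0,s1,s3,s4}, {s0,s1,s2,s3,s4}.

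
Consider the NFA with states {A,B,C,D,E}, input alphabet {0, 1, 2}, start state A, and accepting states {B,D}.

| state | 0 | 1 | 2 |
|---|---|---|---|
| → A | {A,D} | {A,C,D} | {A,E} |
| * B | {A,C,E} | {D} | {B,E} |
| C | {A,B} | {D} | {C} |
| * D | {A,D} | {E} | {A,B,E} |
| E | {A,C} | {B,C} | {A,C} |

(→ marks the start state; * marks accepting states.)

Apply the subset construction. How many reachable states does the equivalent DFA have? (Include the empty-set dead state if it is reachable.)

11

Start state of the DFA: {A}.
{A} --0--> {A,D}  [new]
{A} --1--> {A,C,D}  [new]
{A} --2--> {A,E}  [new]
{A,D} --0--> {A,D}  [seen]
{A,D} --1--> {A,C,D,E}  [new]
{A,D} --2--> {A,B,E}  [new]
{A,C,D} --0--> {A,B,D}  [new]
{A,C,D} --1--> {A,C,D,E}  [seen]
{A,C,D} --2--> {A,B,C,E}  [new]
{A,E} --0--> {A,C,D}  [seen]
{A,E} --1--> {A,B,C,D}  [new]
{A,E} --2--> {A,C,E}  [new]
{A,C,D,E} --0--> {A,B,C,D}  [seen]
{A,C,D,E} --1--> {A,B,C,D,E}  [new]
{A,C,D,E} --2--> {A,B,C,E}  [seen]
{A,B,E} --0--> {A,C,D,E}  [seen]
{A,B,E} --1--> {A,B,C,D}  [seen]
{A,B,E} --2--> {A,B,C,E}  [seen]
{A,B,D} --0--> {A,C,D,E}  [seen]
{A,B,D} --1--> {A,C,D,E}  [seen]
{A,B,D} --2--> {A,B,E}  [seen]
{A,B,C,E} --0--> {A,B,C,D,E}  [seen]
{A,B,C,E} --1--> {A,B,C,D}  [seen]
{A,B,C,E} --2--> {A,B,C,E}  [seen]
{A,B,C,D} --0--> {A,B,C,D,E}  [seen]
{A,B,C,D} --1--> {A,C,D,E}  [seen]
{A,B,C,D} --2--> {A,B,C,E}  [seen]
{A,C,E} --0--> {A,B,C,D}  [seen]
{A,C,E} --1--> {A,B,C,D}  [seen]
{A,C,E} --2--> {A,C,E}  [seen]
{A,B,C,D,E} --0--> {A,B,C,D,E}  [seen]
{A,B,C,D,E} --1--> {A,B,C,D,E}  [seen]
{A,B,C,D,E} --2--> {A,B,C,E}  [seen]
Reachable DFA states: {A}, {A,D}, {A,C,D}, {A,E}, {A,C,D,E}, {A,B,E}, {A,B,D}, {A,B,C,E}, {A,B,C,D}, {A,C,E}, {A,B,C,D,E}.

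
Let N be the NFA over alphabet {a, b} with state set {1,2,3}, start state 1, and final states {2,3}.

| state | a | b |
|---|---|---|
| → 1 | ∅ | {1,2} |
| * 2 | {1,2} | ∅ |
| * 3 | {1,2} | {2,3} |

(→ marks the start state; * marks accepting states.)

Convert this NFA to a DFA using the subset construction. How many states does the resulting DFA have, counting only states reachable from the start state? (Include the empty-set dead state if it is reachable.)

3

Start state of the DFA: {1}.
{1} --a--> ∅  [new]
{1} --b--> {1,2}  [new]
∅ --a--> ∅  [seen]
∅ --b--> ∅  [seen]
{1,2} --a--> {1,2}  [seen]
{1,2} --b--> {1,2}  [seen]
Reachable DFA states: {1}, ∅, {1,2}.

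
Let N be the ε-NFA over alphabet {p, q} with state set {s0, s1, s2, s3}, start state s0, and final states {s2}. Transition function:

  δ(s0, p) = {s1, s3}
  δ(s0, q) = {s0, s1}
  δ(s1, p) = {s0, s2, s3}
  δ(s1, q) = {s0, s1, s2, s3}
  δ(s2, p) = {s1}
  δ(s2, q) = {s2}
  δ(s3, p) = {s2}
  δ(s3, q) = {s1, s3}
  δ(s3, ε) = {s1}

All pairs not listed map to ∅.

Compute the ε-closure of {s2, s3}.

{s1, s2, s3}

Begin with {s2, s3}.
s3 →ε {s1}; add s1.
ε-closure = {s1, s2, s3}.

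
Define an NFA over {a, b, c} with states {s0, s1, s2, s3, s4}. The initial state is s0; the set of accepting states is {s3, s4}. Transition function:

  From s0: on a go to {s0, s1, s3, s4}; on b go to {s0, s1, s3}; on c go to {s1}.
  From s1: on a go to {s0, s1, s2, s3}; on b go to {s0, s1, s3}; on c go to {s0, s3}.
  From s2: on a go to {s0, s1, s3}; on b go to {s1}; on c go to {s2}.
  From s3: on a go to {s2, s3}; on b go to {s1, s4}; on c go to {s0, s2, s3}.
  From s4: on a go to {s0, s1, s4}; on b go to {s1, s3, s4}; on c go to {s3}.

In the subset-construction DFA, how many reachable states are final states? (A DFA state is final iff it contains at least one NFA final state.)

Start state of the DFA: {s0}.
{s0} --a--> {s0, s1, s3, s4}  [new]
{s0} --b--> {s0, s1, s3}  [new]
{s0} --c--> {s1}  [new]
{s0, s1, s3, s4} --a--> {s0, s1, s2, s3, s4}  [new]
{s0, s1, s3, s4} --b--> {s0, s1, s3, s4}  [seen]
{s0, s1, s3, s4} --c--> {s0, s1, s2, s3}  [new]
{s0, s1, s3} --a--> {s0, s1, s2, s3, s4}  [seen]
{s0, s1, s3} --b--> {s0, s1, s3, s4}  [seen]
{s0, s1, s3} --c--> {s0, s1, s2, s3}  [seen]
{s1} --a--> {s0, s1, s2, s3}  [seen]
{s1} --b--> {s0, s1, s3}  [seen]
{s1} --c--> {s0, s3}  [new]
{s0, s1, s2, s3, s4} --a--> {s0, s1, s2, s3, s4}  [seen]
{s0, s1, s2, s3, s4} --b--> {s0, s1, s3, s4}  [seen]
{s0, s1, s2, s3, s4} --c--> {s0, s1, s2, s3}  [seen]
{s0, s1, s2, s3} --a--> {s0, s1, s2, s3, s4}  [seen]
{s0, s1, s2, s3} --b--> {s0, s1, s3, s4}  [seen]
{s0, s1, s2, s3} --c--> {s0, s1, s2, s3}  [seen]
{s0, s3} --a--> {s0, s1, s2, s3, s4}  [seen]
{s0, s3} --b--> {s0, s1, s3, s4}  [seen]
{s0, s3} --c--> {s0, s1, s2, s3}  [seen]
Reachable DFA states: {s0}, {s0, s1, s3, s4}, {s0, s1, s3}, {s1}, {s0, s1, s2, s3, s4}, {s0, s1, s2, s3}, {s0, s3}.
Accepting DFA states (contain an NFA accepting state): {s0, s1, s3, s4}, {s0, s1, s3}, {s0, s1, s2, s3, s4}, {s0, s1, s2, s3}, {s0, s3}.

5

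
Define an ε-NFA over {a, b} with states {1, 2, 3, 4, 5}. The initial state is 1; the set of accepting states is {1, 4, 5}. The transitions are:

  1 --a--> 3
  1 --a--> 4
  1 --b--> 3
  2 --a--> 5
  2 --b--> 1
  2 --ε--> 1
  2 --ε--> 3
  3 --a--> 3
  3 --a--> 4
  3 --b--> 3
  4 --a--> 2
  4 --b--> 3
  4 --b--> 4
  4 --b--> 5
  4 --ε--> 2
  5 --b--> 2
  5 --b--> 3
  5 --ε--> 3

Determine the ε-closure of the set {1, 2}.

Begin with {1, 2}.
2 →ε {1, 3}; add 3.
ε-closure = {1, 2, 3}.

{1, 2, 3}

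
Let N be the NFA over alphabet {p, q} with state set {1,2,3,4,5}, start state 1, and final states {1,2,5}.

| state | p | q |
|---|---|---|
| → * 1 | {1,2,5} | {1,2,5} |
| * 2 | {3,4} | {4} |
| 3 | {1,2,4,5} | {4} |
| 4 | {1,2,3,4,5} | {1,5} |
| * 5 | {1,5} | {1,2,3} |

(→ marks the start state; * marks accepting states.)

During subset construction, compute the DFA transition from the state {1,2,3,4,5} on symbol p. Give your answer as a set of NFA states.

δ(1,p) = {1,2,5}; δ(2,p) = {3,4}; δ(3,p) = {1,2,4,5}; δ(4,p) = {1,2,3,4,5}; δ(5,p) = {1,5}.
Union: {1,2,3,4,5}.

{1,2,3,4,5}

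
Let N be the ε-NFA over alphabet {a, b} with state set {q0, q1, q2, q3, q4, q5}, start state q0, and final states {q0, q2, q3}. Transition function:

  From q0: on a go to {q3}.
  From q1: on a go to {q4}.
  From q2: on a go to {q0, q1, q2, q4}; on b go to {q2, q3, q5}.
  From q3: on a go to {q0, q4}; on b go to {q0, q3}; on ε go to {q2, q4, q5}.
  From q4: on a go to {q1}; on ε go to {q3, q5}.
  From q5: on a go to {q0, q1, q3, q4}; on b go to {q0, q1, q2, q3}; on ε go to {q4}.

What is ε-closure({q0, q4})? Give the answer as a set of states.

{q0, q2, q3, q4, q5}

Begin with {q0, q4}.
q4 →ε {q3, q5}; add q3, q5.
q3 →ε {q2, q4, q5}; add q2.
ε-closure = {q0, q2, q3, q4, q5}.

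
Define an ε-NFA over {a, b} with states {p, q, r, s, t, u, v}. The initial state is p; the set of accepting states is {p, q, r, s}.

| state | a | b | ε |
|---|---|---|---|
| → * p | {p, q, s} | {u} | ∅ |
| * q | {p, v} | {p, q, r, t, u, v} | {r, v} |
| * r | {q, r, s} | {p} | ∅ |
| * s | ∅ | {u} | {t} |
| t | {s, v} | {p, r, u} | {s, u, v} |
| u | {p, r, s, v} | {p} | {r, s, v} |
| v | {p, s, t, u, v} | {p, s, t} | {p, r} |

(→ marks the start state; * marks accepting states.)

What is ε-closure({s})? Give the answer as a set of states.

Begin with {s}.
s →ε {t}; add t.
t →ε {s, u, v}; add u, v.
v →ε {p, r}; add p, r.
ε-closure = {p, r, s, t, u, v}.

{p, r, s, t, u, v}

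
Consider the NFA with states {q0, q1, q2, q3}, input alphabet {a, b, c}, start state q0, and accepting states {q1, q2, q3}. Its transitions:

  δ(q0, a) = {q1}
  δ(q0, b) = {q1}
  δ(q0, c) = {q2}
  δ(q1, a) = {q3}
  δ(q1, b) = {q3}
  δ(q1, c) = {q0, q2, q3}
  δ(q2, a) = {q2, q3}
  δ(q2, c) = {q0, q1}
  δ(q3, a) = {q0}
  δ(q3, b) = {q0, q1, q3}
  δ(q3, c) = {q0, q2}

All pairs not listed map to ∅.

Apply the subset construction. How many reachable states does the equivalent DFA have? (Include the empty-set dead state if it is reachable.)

15

Start state of the DFA: {q0}.
{q0} --a--> {q1}  [new]
{q0} --b--> {q1}  [seen]
{q0} --c--> {q2}  [new]
{q1} --a--> {q3}  [new]
{q1} --b--> {q3}  [seen]
{q1} --c--> {q0, q2, q3}  [new]
{q2} --a--> {q2, q3}  [new]
{q2} --b--> ∅  [new]
{q2} --c--> {q0, q1}  [new]
{q3} --a--> {q0}  [seen]
{q3} --b--> {q0, q1, q3}  [new]
{q3} --c--> {q0, q2}  [new]
{q0, q2, q3} --a--> {q0, q1, q2, q3}  [new]
{q0, q2, q3} --b--> {q0, q1, q3}  [seen]
{q0, q2, q3} --c--> {q0, q1, q2}  [new]
{q2, q3} --a--> {q0, q2, q3}  [seen]
{q2, q3} --b--> {q0, q1, q3}  [seen]
{q2, q3} --c--> {q0, q1, q2}  [seen]
∅ --a--> ∅  [seen]
∅ --b--> ∅  [seen]
∅ --c--> ∅  [seen]
{q0, q1} --a--> {q1, q3}  [new]
{q0, q1} --b--> {q1, q3}  [seen]
{q0, q1} --c--> {q0, q2, q3}  [seen]
{q0, q1, q3} --a--> {q0, q1, q3}  [seen]
{q0, q1, q3} --b--> {q0, q1, q3}  [seen]
{q0, q1, q3} --c--> {q0, q2, q3}  [seen]
{q0, q2} --a--> {q1, q2, q3}  [new]
{q0, q2} --b--> {q1}  [seen]
{q0, q2} --c--> {q0, q1, q2}  [seen]
{q0, q1, q2, q3} --a--> {q0, q1, q2, q3}  [seen]
{q0, q1, q2, q3} --b--> {q0, q1, q3}  [seen]
{q0, q1, q2, q3} --c--> {q0, q1, q2, q3}  [seen]
{q0, q1, q2} --a--> {q1, q2, q3}  [seen]
{q0, q1, q2} --b--> {q1, q3}  [seen]
{q0, q1, q2} --c--> {q0, q1, q2, q3}  [seen]
{q1, q3} --a--> {q0, q3}  [new]
{q1, q3} --b--> {q0, q1, q3}  [seen]
{q1, q3} --c--> {q0, q2, q3}  [seen]
{q1, q2, q3} --a--> {q0, q2, q3}  [seen]
{q1, q2, q3} --b--> {q0, q1, q3}  [seen]
{q1, q2, q3} --c--> {q0, q1, q2, q3}  [seen]
{q0, q3} --a--> {q0, q1}  [seen]
{q0, q3} --b--> {q0, q1, q3}  [seen]
{q0, q3} --c--> {q0, q2}  [seen]
Reachable DFA states: {q0}, {q1}, {q2}, {q3}, {q0, q2, q3}, {q2, q3}, ∅, {q0, q1}, {q0, q1, q3}, {q0, q2}, {q0, q1, q2, q3}, {q0, q1, q2}, {q1, q3}, {q1, q2, q3}, {q0, q3}.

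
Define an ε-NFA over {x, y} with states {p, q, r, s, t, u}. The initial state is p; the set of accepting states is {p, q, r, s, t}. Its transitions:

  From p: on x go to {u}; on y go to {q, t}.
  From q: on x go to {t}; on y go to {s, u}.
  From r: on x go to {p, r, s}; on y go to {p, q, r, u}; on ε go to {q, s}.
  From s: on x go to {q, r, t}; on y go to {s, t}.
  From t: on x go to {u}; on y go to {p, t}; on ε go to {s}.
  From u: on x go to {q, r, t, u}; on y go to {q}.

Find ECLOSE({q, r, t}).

Begin with {q, r, t}.
r →ε {q, s}; add s.
ε-closure = {q, r, s, t}.

{q, r, s, t}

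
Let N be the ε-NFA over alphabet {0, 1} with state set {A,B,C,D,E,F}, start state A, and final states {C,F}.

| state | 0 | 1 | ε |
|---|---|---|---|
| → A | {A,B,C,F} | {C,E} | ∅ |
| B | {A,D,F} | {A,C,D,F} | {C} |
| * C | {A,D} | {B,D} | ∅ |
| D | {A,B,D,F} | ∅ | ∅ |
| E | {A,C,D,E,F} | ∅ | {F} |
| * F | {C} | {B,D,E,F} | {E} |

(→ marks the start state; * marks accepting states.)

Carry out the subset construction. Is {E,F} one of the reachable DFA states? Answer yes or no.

no

Start state of the DFA: {A} (ε-closure of the NFA start).
{A} --0--> {A,B,C,E,F}  [new]
{A} --1--> {C,E,F}  [new]
{A,B,C,E,F} --0--> {A,B,C,D,E,F}  [new]
{A,B,C,E,F} --1--> {A,B,C,D,E,F}  [seen]
{C,E,F} --0--> {A,C,D,E,F}  [new]
{C,E,F} --1--> {B,C,D,E,F}  [new]
{A,B,C,D,E,F} --0--> {A,B,C,D,E,F}  [seen]
{A,B,C,D,E,F} --1--> {A,B,C,D,E,F}  [seen]
{A,C,D,E,F} --0--> {A,B,C,D,E,F}  [seen]
{A,C,D,E,F} --1--> {B,C,D,E,F}  [seen]
{B,C,D,E,F} --0--> {A,B,C,D,E,F}  [seen]
{B,C,D,E,F} --1--> {A,B,C,D,E,F}  [seen]
Reachable DFA states: {A}, {A,B,C,E,F}, {C,E,F}, {A,B,C,D,E,F}, {A,C,D,E,F}, {B,C,D,E,F}.
{E,F} is not among them.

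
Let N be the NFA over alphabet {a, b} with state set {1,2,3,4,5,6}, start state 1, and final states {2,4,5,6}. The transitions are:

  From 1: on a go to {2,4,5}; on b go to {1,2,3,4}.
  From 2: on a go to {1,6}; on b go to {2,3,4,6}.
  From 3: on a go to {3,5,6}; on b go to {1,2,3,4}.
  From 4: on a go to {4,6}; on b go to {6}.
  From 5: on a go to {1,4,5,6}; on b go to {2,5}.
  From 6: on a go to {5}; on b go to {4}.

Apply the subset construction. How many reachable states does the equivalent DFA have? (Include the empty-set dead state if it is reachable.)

9

Start state of the DFA: {1}.
{1} --a--> {2,4,5}  [new]
{1} --b--> {1,2,3,4}  [new]
{2,4,5} --a--> {1,4,5,6}  [new]
{2,4,5} --b--> {2,3,4,5,6}  [new]
{1,2,3,4} --a--> {1,2,3,4,5,6}  [new]
{1,2,3,4} --b--> {1,2,3,4,6}  [new]
{1,4,5,6} --a--> {1,2,4,5,6}  [new]
{1,4,5,6} --b--> {1,2,3,4,5,6}  [seen]
{2,3,4,5,6} --a--> {1,3,4,5,6}  [new]
{2,3,4,5,6} --b--> {1,2,3,4,5,6}  [seen]
{1,2,3,4,5,6} --a--> {1,2,3,4,5,6}  [seen]
{1,2,3,4,5,6} --b--> {1,2,3,4,5,6}  [seen]
{1,2,3,4,6} --a--> {1,2,3,4,5,6}  [seen]
{1,2,3,4,6} --b--> {1,2,3,4,6}  [seen]
{1,2,4,5,6} --a--> {1,2,4,5,6}  [seen]
{1,2,4,5,6} --b--> {1,2,3,4,5,6}  [seen]
{1,3,4,5,6} --a--> {1,2,3,4,5,6}  [seen]
{1,3,4,5,6} --b--> {1,2,3,4,5,6}  [seen]
Reachable DFA states: {1}, {2,4,5}, {1,2,3,4}, {1,4,5,6}, {2,3,4,5,6}, {1,2,3,4,5,6}, {1,2,3,4,6}, {1,2,4,5,6}, {1,3,4,5,6}.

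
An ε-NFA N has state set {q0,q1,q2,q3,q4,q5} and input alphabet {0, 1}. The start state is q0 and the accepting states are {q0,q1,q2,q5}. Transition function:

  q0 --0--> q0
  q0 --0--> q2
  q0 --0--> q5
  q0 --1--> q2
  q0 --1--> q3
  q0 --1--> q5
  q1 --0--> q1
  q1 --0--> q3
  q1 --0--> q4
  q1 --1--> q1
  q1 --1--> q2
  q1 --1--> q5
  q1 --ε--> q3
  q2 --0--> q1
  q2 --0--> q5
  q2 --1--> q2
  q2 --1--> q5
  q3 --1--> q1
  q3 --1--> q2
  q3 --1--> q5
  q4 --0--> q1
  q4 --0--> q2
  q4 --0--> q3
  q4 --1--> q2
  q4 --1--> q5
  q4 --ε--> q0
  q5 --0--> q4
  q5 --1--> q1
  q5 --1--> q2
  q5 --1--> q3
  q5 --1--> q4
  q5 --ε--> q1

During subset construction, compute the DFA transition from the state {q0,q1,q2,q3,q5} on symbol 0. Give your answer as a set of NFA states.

δ(q0,0) = {q0,q2,q5}; δ(q1,0) = {q1,q3,q4}; δ(q2,0) = {q1,q5}; δ(q3,0) = ∅; δ(q5,0) = {q4}.
Union: {q0,q1,q2,q3,q4,q5}.

{q0,q1,q2,q3,q4,q5}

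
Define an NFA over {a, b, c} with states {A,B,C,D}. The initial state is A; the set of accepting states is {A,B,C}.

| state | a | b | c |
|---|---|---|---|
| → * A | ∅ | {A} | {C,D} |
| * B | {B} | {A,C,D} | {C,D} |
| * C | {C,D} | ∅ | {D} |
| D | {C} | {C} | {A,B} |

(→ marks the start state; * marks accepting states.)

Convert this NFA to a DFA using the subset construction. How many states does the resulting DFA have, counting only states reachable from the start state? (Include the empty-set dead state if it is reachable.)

Start state of the DFA: {A}.
{A} --a--> ∅  [new]
{A} --b--> {A}  [seen]
{A} --c--> {C,D}  [new]
∅ --a--> ∅  [seen]
∅ --b--> ∅  [seen]
∅ --c--> ∅  [seen]
{C,D} --a--> {C,D}  [seen]
{C,D} --b--> {C}  [new]
{C,D} --c--> {A,B,D}  [new]
{C} --a--> {C,D}  [seen]
{C} --b--> ∅  [seen]
{C} --c--> {D}  [new]
{A,B,D} --a--> {B,C}  [new]
{A,B,D} --b--> {A,C,D}  [new]
{A,B,D} --c--> {A,B,C,D}  [new]
{D} --a--> {C}  [seen]
{D} --b--> {C}  [seen]
{D} --c--> {A,B}  [new]
{B,C} --a--> {B,C,D}  [new]
{B,C} --b--> {A,C,D}  [seen]
{B,C} --c--> {C,D}  [seen]
{A,C,D} --a--> {C,D}  [seen]
{A,C,D} --b--> {A,C}  [new]
{A,C,D} --c--> {A,B,C,D}  [seen]
{A,B,C,D} --a--> {B,C,D}  [seen]
{A,B,C,D} --b--> {A,C,D}  [seen]
{A,B,C,D} --c--> {A,B,C,D}  [seen]
{A,B} --a--> {B}  [new]
{A,B} --b--> {A,C,D}  [seen]
{A,B} --c--> {C,D}  [seen]
{B,C,D} --a--> {B,C,D}  [seen]
{B,C,D} --b--> {A,C,D}  [seen]
{B,C,D} --c--> {A,B,C,D}  [seen]
{A,C} --a--> {C,D}  [seen]
{A,C} --b--> {A}  [seen]
{A,C} --c--> {C,D}  [seen]
{B} --a--> {B}  [seen]
{B} --b--> {A,C,D}  [seen]
{B} --c--> {C,D}  [seen]
Reachable DFA states: {A}, ∅, {C,D}, {C}, {A,B,D}, {D}, {B,C}, {A,C,D}, {A,B,C,D}, {A,B}, {B,C,D}, {A,C}, {B}.

13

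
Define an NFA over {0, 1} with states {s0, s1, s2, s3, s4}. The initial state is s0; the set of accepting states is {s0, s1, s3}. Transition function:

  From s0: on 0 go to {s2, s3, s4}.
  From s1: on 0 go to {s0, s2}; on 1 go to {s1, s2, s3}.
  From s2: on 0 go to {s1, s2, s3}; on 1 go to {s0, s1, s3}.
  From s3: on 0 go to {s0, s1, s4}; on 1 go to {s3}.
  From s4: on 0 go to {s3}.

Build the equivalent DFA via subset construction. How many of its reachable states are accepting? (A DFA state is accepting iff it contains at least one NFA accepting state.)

6

Start state of the DFA: {s0}.
{s0} --0--> {s2, s3, s4}  [new]
{s0} --1--> ∅  [new]
{s2, s3, s4} --0--> {s0, s1, s2, s3, s4}  [new]
{s2, s3, s4} --1--> {s0, s1, s3}  [new]
∅ --0--> ∅  [seen]
∅ --1--> ∅  [seen]
{s0, s1, s2, s3, s4} --0--> {s0, s1, s2, s3, s4}  [seen]
{s0, s1, s2, s3, s4} --1--> {s0, s1, s2, s3}  [new]
{s0, s1, s3} --0--> {s0, s1, s2, s3, s4}  [seen]
{s0, s1, s3} --1--> {s1, s2, s3}  [new]
{s0, s1, s2, s3} --0--> {s0, s1, s2, s3, s4}  [seen]
{s0, s1, s2, s3} --1--> {s0, s1, s2, s3}  [seen]
{s1, s2, s3} --0--> {s0, s1, s2, s3, s4}  [seen]
{s1, s2, s3} --1--> {s0, s1, s2, s3}  [seen]
Reachable DFA states: {s0}, {s2, s3, s4}, ∅, {s0, s1, s2, s3, s4}, {s0, s1, s3}, {s0, s1, s2, s3}, {s1, s2, s3}.
Accepting DFA states (contain an NFA accepting state): {s0}, {s2, s3, s4}, {s0, s1, s2, s3, s4}, {s0, s1, s3}, {s0, s1, s2, s3}, {s1, s2, s3}.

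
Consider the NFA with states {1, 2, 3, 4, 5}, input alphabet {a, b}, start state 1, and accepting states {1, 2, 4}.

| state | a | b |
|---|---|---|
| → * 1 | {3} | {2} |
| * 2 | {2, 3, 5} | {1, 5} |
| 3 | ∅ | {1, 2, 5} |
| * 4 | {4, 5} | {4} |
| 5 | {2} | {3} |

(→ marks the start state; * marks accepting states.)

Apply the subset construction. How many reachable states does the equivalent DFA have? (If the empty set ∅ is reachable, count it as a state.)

9

Start state of the DFA: {1}.
{1} --a--> {3}  [new]
{1} --b--> {2}  [new]
{3} --a--> ∅  [new]
{3} --b--> {1, 2, 5}  [new]
{2} --a--> {2, 3, 5}  [new]
{2} --b--> {1, 5}  [new]
∅ --a--> ∅  [seen]
∅ --b--> ∅  [seen]
{1, 2, 5} --a--> {2, 3, 5}  [seen]
{1, 2, 5} --b--> {1, 2, 3, 5}  [new]
{2, 3, 5} --a--> {2, 3, 5}  [seen]
{2, 3, 5} --b--> {1, 2, 3, 5}  [seen]
{1, 5} --a--> {2, 3}  [new]
{1, 5} --b--> {2, 3}  [seen]
{1, 2, 3, 5} --a--> {2, 3, 5}  [seen]
{1, 2, 3, 5} --b--> {1, 2, 3, 5}  [seen]
{2, 3} --a--> {2, 3, 5}  [seen]
{2, 3} --b--> {1, 2, 5}  [seen]
Reachable DFA states: {1}, {3}, {2}, ∅, {1, 2, 5}, {2, 3, 5}, {1, 5}, {1, 2, 3, 5}, {2, 3}.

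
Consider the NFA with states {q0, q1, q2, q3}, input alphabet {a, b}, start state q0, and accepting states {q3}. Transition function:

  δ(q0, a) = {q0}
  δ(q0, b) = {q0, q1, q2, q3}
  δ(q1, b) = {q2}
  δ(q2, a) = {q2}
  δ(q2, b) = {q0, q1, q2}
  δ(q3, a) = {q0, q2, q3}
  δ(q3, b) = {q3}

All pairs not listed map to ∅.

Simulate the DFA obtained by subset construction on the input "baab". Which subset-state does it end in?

{q0, q1, q2, q3}

Start: {q0}.
δ(q0,b) = {q0, q1, q2, q3}.
Union: {q0, q1, q2, q3}.
After b: {q0, q1, q2, q3}.
δ(q0,a) = {q0}; δ(q1,a) = ∅; δ(q2,a) = {q2}; δ(q3,a) = {q0, q2, q3}.
Union: {q0, q2, q3}.
After a: {q0, q2, q3}.
δ(q0,a) = {q0}; δ(q2,a) = {q2}; δ(q3,a) = {q0, q2, q3}.
Union: {q0, q2, q3}.
After a: {q0, q2, q3}.
δ(q0,b) = {q0, q1, q2, q3}; δ(q2,b) = {q0, q1, q2}; δ(q3,b) = {q3}.
Union: {q0, q1, q2, q3}.
After b: {q0, q1, q2, q3}.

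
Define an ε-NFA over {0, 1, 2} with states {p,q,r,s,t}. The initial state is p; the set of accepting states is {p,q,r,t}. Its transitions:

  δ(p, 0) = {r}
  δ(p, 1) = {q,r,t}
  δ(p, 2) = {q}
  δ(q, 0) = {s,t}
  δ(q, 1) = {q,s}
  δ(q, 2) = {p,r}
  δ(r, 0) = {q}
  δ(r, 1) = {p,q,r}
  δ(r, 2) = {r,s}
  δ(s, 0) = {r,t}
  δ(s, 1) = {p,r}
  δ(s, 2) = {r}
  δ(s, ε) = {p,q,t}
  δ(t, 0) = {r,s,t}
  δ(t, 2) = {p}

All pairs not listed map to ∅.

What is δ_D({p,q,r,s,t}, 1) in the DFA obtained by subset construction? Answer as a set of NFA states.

δ(p,1) = {q,r,t}; δ(q,1) = {q,s}; δ(r,1) = {p,q,r}; δ(s,1) = {p,r}; δ(t,1) = ∅.
Union: {p,q,r,s,t}.

{p,q,r,s,t}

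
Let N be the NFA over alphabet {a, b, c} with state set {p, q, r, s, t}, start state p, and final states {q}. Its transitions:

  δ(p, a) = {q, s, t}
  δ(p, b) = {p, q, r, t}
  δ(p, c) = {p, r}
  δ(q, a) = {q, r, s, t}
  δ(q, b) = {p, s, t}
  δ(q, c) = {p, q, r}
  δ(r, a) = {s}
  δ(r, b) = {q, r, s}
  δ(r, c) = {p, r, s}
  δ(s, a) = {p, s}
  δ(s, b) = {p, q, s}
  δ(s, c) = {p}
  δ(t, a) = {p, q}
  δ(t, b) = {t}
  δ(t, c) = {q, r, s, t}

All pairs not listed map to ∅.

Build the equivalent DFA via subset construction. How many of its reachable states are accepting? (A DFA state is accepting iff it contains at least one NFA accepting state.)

Start state of the DFA: {p}.
{p} --a--> {q, s, t}  [new]
{p} --b--> {p, q, r, t}  [new]
{p} --c--> {p, r}  [new]
{q, s, t} --a--> {p, q, r, s, t}  [new]
{q, s, t} --b--> {p, q, s, t}  [new]
{q, s, t} --c--> {p, q, r, s, t}  [seen]
{p, q, r, t} --a--> {p, q, r, s, t}  [seen]
{p, q, r, t} --b--> {p, q, r, s, t}  [seen]
{p, q, r, t} --c--> {p, q, r, s, t}  [seen]
{p, r} --a--> {q, s, t}  [seen]
{p, r} --b--> {p, q, r, s, t}  [seen]
{p, r} --c--> {p, r, s}  [new]
{p, q, r, s, t} --a--> {p, q, r, s, t}  [seen]
{p, q, r, s, t} --b--> {p, q, r, s, t}  [seen]
{p, q, r, s, t} --c--> {p, q, r, s, t}  [seen]
{p, q, s, t} --a--> {p, q, r, s, t}  [seen]
{p, q, s, t} --b--> {p, q, r, s, t}  [seen]
{p, q, s, t} --c--> {p, q, r, s, t}  [seen]
{p, r, s} --a--> {p, q, s, t}  [seen]
{p, r, s} --b--> {p, q, r, s, t}  [seen]
{p, r, s} --c--> {p, r, s}  [seen]
Reachable DFA states: {p}, {q, s, t}, {p, q, r, t}, {p, r}, {p, q, r, s, t}, {p, q, s, t}, {p, r, s}.
Accepting DFA states (contain an NFA accepting state): {q, s, t}, {p, q, r, t}, {p, q, r, s, t}, {p, q, s, t}.

4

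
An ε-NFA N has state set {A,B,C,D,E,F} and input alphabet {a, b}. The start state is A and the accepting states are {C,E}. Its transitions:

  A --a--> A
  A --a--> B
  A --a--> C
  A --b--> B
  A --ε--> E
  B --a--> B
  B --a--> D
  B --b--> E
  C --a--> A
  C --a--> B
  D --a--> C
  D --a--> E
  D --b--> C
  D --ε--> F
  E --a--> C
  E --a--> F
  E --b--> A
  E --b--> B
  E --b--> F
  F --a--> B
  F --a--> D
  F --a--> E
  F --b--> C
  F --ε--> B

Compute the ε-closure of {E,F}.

{B,E,F}

Begin with {E,F}.
F →ε {B}; add B.
ε-closure = {B,E,F}.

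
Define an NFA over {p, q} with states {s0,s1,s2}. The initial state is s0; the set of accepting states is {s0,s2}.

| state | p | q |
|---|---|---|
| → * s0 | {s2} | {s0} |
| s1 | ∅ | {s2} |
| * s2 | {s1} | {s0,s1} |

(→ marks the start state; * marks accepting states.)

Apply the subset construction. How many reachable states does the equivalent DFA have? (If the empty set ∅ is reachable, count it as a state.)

8

Start state of the DFA: {s0}.
{s0} --p--> {s2}  [new]
{s0} --q--> {s0}  [seen]
{s2} --p--> {s1}  [new]
{s2} --q--> {s0,s1}  [new]
{s1} --p--> ∅  [new]
{s1} --q--> {s2}  [seen]
{s0,s1} --p--> {s2}  [seen]
{s0,s1} --q--> {s0,s2}  [new]
∅ --p--> ∅  [seen]
∅ --q--> ∅  [seen]
{s0,s2} --p--> {s1,s2}  [new]
{s0,s2} --q--> {s0,s1}  [seen]
{s1,s2} --p--> {s1}  [seen]
{s1,s2} --q--> {s0,s1,s2}  [new]
{s0,s1,s2} --p--> {s1,s2}  [seen]
{s0,s1,s2} --q--> {s0,s1,s2}  [seen]
Reachable DFA states: {s0}, {s2}, {s1}, {s0,s1}, ∅, {s0,s2}, {s1,s2}, {s0,s1,s2}.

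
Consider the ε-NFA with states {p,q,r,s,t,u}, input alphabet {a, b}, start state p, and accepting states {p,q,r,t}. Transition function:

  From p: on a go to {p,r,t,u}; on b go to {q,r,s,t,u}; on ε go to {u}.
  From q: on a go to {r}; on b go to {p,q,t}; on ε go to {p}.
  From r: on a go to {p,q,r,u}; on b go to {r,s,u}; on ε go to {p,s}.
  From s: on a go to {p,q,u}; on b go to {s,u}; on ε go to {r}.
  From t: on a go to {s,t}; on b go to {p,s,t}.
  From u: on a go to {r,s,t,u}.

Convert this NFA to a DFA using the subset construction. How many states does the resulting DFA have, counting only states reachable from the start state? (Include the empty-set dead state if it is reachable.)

3

Start state of the DFA: {p,u} (ε-closure of the NFA start).
{p,u} --a--> {p,r,s,t,u}  [new]
{p,u} --b--> {p,q,r,s,t,u}  [new]
{p,r,s,t,u} --a--> {p,q,r,s,t,u}  [seen]
{p,r,s,t,u} --b--> {p,q,r,s,t,u}  [seen]
{p,q,r,s,t,u} --a--> {p,q,r,s,t,u}  [seen]
{p,q,r,s,t,u} --b--> {p,q,r,s,t,u}  [seen]
Reachable DFA states: {p,u}, {p,r,s,t,u}, {p,q,r,s,t,u}.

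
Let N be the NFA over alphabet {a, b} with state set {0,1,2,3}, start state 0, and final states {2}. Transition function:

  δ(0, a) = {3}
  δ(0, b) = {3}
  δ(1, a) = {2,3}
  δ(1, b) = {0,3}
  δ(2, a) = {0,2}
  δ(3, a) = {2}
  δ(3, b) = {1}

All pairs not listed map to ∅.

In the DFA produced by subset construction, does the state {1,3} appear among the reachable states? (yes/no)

Start state of the DFA: {0}.
{0} --a--> {3}  [new]
{0} --b--> {3}  [seen]
{3} --a--> {2}  [new]
{3} --b--> {1}  [new]
{2} --a--> {0,2}  [new]
{2} --b--> ∅  [new]
{1} --a--> {2,3}  [new]
{1} --b--> {0,3}  [new]
{0,2} --a--> {0,2,3}  [new]
{0,2} --b--> {3}  [seen]
∅ --a--> ∅  [seen]
∅ --b--> ∅  [seen]
{2,3} --a--> {0,2}  [seen]
{2,3} --b--> {1}  [seen]
{0,3} --a--> {2,3}  [seen]
{0,3} --b--> {1,3}  [new]
{0,2,3} --a--> {0,2,3}  [seen]
{0,2,3} --b--> {1,3}  [seen]
{1,3} --a--> {2,3}  [seen]
{1,3} --b--> {0,1,3}  [new]
{0,1,3} --a--> {2,3}  [seen]
{0,1,3} --b--> {0,1,3}  [seen]
Reachable DFA states: {0}, {3}, {2}, {1}, {0,2}, ∅, {2,3}, {0,3}, {0,2,3}, {1,3}, {0,1,3}.
{1,3} is among them.

yes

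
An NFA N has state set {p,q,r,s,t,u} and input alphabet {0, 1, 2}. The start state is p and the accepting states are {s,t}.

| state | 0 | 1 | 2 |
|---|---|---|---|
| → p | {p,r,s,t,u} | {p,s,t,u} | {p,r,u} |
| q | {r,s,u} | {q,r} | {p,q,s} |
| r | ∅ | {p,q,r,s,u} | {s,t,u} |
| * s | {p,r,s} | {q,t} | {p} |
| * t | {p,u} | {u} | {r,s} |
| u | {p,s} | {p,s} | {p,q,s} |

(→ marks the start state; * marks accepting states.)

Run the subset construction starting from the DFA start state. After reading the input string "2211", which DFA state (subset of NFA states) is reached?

Start: {p}.
δ(p,2) = {p,r,u}.
Union: {p,r,u}.
After 2: {p,r,u}.
δ(p,2) = {p,r,u}; δ(r,2) = {s,t,u}; δ(u,2) = {p,q,s}.
Union: {p,q,r,s,t,u}.
After 2: {p,q,r,s,t,u}.
δ(p,1) = {p,s,t,u}; δ(q,1) = {q,r}; δ(r,1) = {p,q,r,s,u}; δ(s,1) = {q,t}; δ(t,1) = {u}; δ(u,1) = {p,s}.
Union: {p,q,r,s,t,u}.
After 1: {p,q,r,s,t,u}.
δ(p,1) = {p,s,t,u}; δ(q,1) = {q,r}; δ(r,1) = {p,q,r,s,u}; δ(s,1) = {q,t}; δ(t,1) = {u}; δ(u,1) = {p,s}.
Union: {p,q,r,s,t,u}.
After 1: {p,q,r,s,t,u}.

{p,q,r,s,t,u}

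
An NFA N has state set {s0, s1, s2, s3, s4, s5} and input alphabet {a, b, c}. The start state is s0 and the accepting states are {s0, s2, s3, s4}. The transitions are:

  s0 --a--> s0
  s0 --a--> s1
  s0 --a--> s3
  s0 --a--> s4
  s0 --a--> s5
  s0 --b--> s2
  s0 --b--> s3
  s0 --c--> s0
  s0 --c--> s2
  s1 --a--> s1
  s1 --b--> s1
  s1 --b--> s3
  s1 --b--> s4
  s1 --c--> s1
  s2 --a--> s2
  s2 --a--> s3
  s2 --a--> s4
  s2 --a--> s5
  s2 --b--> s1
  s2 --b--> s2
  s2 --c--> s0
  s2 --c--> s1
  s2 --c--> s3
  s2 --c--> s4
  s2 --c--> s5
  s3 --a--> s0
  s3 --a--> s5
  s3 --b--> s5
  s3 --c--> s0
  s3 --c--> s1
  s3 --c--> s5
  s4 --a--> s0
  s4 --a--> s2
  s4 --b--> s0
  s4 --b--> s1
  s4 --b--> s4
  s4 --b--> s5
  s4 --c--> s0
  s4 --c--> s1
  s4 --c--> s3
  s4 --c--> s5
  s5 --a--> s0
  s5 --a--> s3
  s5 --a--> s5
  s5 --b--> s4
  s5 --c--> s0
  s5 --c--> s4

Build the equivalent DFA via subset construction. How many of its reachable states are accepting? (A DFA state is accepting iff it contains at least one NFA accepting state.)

10

Start state of the DFA: {s0}.
{s0} --a--> {s0, s1, s3, s4, s5}  [new]
{s0} --b--> {s2, s3}  [new]
{s0} --c--> {s0, s2}  [new]
{s0, s1, s3, s4, s5} --a--> {s0, s1, s2, s3, s4, s5}  [new]
{s0, s1, s3, s4, s5} --b--> {s0, s1, s2, s3, s4, s5}  [seen]
{s0, s1, s3, s4, s5} --c--> {s0, s1, s2, s3, s4, s5}  [seen]
{s2, s3} --a--> {s0, s2, s3, s4, s5}  [new]
{s2, s3} --b--> {s1, s2, s5}  [new]
{s2, s3} --c--> {s0, s1, s3, s4, s5}  [seen]
{s0, s2} --a--> {s0, s1, s2, s3, s4, s5}  [seen]
{s0, s2} --b--> {s1, s2, s3}  [new]
{s0, s2} --c--> {s0, s1, s2, s3, s4, s5}  [seen]
{s0, s1, s2, s3, s4, s5} --a--> {s0, s1, s2, s3, s4, s5}  [seen]
{s0, s1, s2, s3, s4, s5} --b--> {s0, s1, s2, s3, s4, s5}  [seen]
{s0, s1, s2, s3, s4, s5} --c--> {s0, s1, s2, s3, s4, s5}  [seen]
{s0, s2, s3, s4, s5} --a--> {s0, s1, s2, s3, s4, s5}  [seen]
{s0, s2, s3, s4, s5} --b--> {s0, s1, s2, s3, s4, s5}  [seen]
{s0, s2, s3, s4, s5} --c--> {s0, s1, s2, s3, s4, s5}  [seen]
{s1, s2, s5} --a--> {s0, s1, s2, s3, s4, s5}  [seen]
{s1, s2, s5} --b--> {s1, s2, s3, s4}  [new]
{s1, s2, s5} --c--> {s0, s1, s3, s4, s5}  [seen]
{s1, s2, s3} --a--> {s0, s1, s2, s3, s4, s5}  [seen]
{s1, s2, s3} --b--> {s1, s2, s3, s4, s5}  [new]
{s1, s2, s3} --c--> {s0, s1, s3, s4, s5}  [seen]
{s1, s2, s3, s4} --a--> {s0, s1, s2, s3, s4, s5}  [seen]
{s1, s2, s3, s4} --b--> {s0, s1, s2, s3, s4, s5}  [seen]
{s1, s2, s3, s4} --c--> {s0, s1, s3, s4, s5}  [seen]
{s1, s2, s3, s4, s5} --a--> {s0, s1, s2, s3, s4, s5}  [seen]
{s1, s2, s3, s4, s5} --b--> {s0, s1, s2, s3, s4, s5}  [seen]
{s1, s2, s3, s4, s5} --c--> {s0, s1, s3, s4, s5}  [seen]
Reachable DFA states: {s0}, {s0, s1, s3, s4, s5}, {s2, s3}, {s0, s2}, {s0, s1, s2, s3, s4, s5}, {s0, s2, s3, s4, s5}, {s1, s2, s5}, {s1, s2, s3}, {s1, s2, s3, s4}, {s1, s2, s3, s4, s5}.
Accepting DFA states (contain an NFA accepting state): {s0}, {s0, s1, s3, s4, s5}, {s2, s3}, {s0, s2}, {s0, s1, s2, s3, s4, s5}, {s0, s2, s3, s4, s5}, {s1, s2, s5}, {s1, s2, s3}, {s1, s2, s3, s4}, {s1, s2, s3, s4, s5}.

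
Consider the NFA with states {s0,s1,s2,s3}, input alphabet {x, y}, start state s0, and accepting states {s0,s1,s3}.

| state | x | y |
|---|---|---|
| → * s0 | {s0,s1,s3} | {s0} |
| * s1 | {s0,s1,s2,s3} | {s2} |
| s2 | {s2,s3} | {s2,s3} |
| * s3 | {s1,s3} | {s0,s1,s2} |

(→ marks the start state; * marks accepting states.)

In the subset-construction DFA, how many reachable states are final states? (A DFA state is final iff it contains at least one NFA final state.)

5

Start state of the DFA: {s0}.
{s0} --x--> {s0,s1,s3}  [new]
{s0} --y--> {s0}  [seen]
{s0,s1,s3} --x--> {s0,s1,s2,s3}  [new]
{s0,s1,s3} --y--> {s0,s1,s2}  [new]
{s0,s1,s2,s3} --x--> {s0,s1,s2,s3}  [seen]
{s0,s1,s2,s3} --y--> {s0,s1,s2,s3}  [seen]
{s0,s1,s2} --x--> {s0,s1,s2,s3}  [seen]
{s0,s1,s2} --y--> {s0,s2,s3}  [new]
{s0,s2,s3} --x--> {s0,s1,s2,s3}  [seen]
{s0,s2,s3} --y--> {s0,s1,s2,s3}  [seen]
Reachable DFA states: {s0}, {s0,s1,s3}, {s0,s1,s2,s3}, {s0,s1,s2}, {s0,s2,s3}.
Accepting DFA states (contain an NFA accepting state): {s0}, {s0,s1,s3}, {s0,s1,s2,s3}, {s0,s1,s2}, {s0,s2,s3}.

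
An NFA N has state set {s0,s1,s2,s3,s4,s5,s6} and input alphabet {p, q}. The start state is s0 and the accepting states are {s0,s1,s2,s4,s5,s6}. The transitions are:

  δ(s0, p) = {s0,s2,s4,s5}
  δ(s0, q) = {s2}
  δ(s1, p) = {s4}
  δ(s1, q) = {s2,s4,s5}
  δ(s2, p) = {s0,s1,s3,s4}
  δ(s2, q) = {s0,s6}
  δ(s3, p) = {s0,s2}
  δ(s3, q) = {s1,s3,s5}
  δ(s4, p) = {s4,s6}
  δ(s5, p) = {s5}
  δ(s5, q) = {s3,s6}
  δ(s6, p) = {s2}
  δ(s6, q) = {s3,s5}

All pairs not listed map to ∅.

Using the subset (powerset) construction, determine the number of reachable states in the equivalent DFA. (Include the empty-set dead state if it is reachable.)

15

Start state of the DFA: {s0}.
{s0} --p--> {s0,s2,s4,s5}  [new]
{s0} --q--> {s2}  [new]
{s0,s2,s4,s5} --p--> {s0,s1,s2,s3,s4,s5,s6}  [new]
{s0,s2,s4,s5} --q--> {s0,s2,s3,s6}  [new]
{s2} --p--> {s0,s1,s3,s4}  [new]
{s2} --q--> {s0,s6}  [new]
{s0,s1,s2,s3,s4,s5,s6} --p--> {s0,s1,s2,s3,s4,s5,s6}  [seen]
{s0,s1,s2,s3,s4,s5,s6} --q--> {s0,s1,s2,s3,s4,s5,s6}  [seen]
{s0,s2,s3,s6} --p--> {s0,s1,s2,s3,s4,s5}  [new]
{s0,s2,s3,s6} --q--> {s0,s1,s2,s3,s5,s6}  [new]
{s0,s1,s3,s4} --p--> {s0,s2,s4,s5,s6}  [new]
{s0,s1,s3,s4} --q--> {s1,s2,s3,s4,s5}  [new]
{s0,s6} --p--> {s0,s2,s4,s5}  [seen]
{s0,s6} --q--> {s2,s3,s5}  [new]
{s0,s1,s2,s3,s4,s5} --p--> {s0,s1,s2,s3,s4,s5,s6}  [seen]
{s0,s1,s2,s3,s4,s5} --q--> {s0,s1,s2,s3,s4,s5,s6}  [seen]
{s0,s1,s2,s3,s5,s6} --p--> {s0,s1,s2,s3,s4,s5}  [seen]
{s0,s1,s2,s3,s5,s6} --q--> {s0,s1,s2,s3,s4,s5,s6}  [seen]
{s0,s2,s4,s5,s6} --p--> {s0,s1,s2,s3,s4,s5,s6}  [seen]
{s0,s2,s4,s5,s6} --q--> {s0,s2,s3,s5,s6}  [new]
{s1,s2,s3,s4,s5} --p--> {s0,s1,s2,s3,s4,s5,s6}  [seen]
{s1,s2,s3,s4,s5} --q--> {s0,s1,s2,s3,s4,s5,s6}  [seen]
{s2,s3,s5} --p--> {s0,s1,s2,s3,s4,s5}  [seen]
{s2,s3,s5} --q--> {s0,s1,s3,s5,s6}  [new]
{s0,s2,s3,s5,s6} --p--> {s0,s1,s2,s3,s4,s5}  [seen]
{s0,s2,s3,s5,s6} --q--> {s0,s1,s2,s3,s5,s6}  [seen]
{s0,s1,s3,s5,s6} --p--> {s0,s2,s4,s5}  [seen]
{s0,s1,s3,s5,s6} --q--> {s1,s2,s3,s4,s5,s6}  [new]
{s1,s2,s3,s4,s5,s6} --p--> {s0,s1,s2,s3,s4,s5,s6}  [seen]
{s1,s2,s3,s4,s5,s6} --q--> {s0,s1,s2,s3,s4,s5,s6}  [seen]
Reachable DFA states: {s0}, {s0,s2,s4,s5}, {s2}, {s0,s1,s2,s3,s4,s5,s6}, {s0,s2,s3,s6}, {s0,s1,s3,s4}, {s0,s6}, {s0,s1,s2,s3,s4,s5}, {s0,s1,s2,s3,s5,s6}, {s0,s2,s4,s5,s6}, {s1,s2,s3,s4,s5}, {s2,s3,s5}, {s0,s2,s3,s5,s6}, {s0,s1,s3,s5,s6}, {s1,s2,s3,s4,s5,s6}.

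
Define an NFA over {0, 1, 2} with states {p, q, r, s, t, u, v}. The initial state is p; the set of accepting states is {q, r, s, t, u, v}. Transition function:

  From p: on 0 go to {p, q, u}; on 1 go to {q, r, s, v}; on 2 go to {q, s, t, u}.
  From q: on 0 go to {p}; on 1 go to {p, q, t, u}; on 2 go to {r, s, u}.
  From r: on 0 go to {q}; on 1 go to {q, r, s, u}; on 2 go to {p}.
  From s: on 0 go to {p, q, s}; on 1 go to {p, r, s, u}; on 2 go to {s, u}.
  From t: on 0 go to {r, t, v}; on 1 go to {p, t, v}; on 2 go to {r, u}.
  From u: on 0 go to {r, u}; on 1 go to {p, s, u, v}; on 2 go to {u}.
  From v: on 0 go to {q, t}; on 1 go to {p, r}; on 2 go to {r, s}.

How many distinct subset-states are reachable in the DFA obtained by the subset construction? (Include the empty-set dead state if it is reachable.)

15

Start state of the DFA: {p}.
{p} --0--> {p, q, u}  [new]
{p} --1--> {q, r, s, v}  [new]
{p} --2--> {q, s, t, u}  [new]
{p, q, u} --0--> {p, q, r, u}  [new]
{p, q, u} --1--> {p, q, r, s, t, u, v}  [new]
{p, q, u} --2--> {q, r, s, t, u}  [new]
{q, r, s, v} --0--> {p, q, s, t}  [new]
{q, r, s, v} --1--> {p, q, r, s, t, u}  [new]
{q, r, s, v} --2--> {p, r, s, u}  [new]
{q, s, t, u} --0--> {p, q, r, s, t, u, v}  [seen]
{q, s, t, u} --1--> {p, q, r, s, t, u, v}  [seen]
{q, s, t, u} --2--> {r, s, u}  [new]
{p, q, r, u} --0--> {p, q, r, u}  [seen]
{p, q, r, u} --1--> {p, q, r, s, t, u, v}  [seen]
{p, q, r, u} --2--> {p, q, r, s, t, u}  [seen]
{p, q, r, s, t, u, v} --0--> {p, q, r, s, t, u, v}  [seen]
{p, q, r, s, t, u, v} --1--> {p, q, r, s, t, u, v}  [seen]
{p, q, r, s, t, u, v} --2--> {p, q, r, s, t, u}  [seen]
{q, r, s, t, u} --0--> {p, q, r, s, t, u, v}  [seen]
{q, r, s, t, u} --1--> {p, q, r, s, t, u, v}  [seen]
{q, r, s, t, u} --2--> {p, r, s, u}  [seen]
{p, q, s, t} --0--> {p, q, r, s, t, u, v}  [seen]
{p, q, s, t} --1--> {p, q, r, s, t, u, v}  [seen]
{p, q, s, t} --2--> {q, r, s, t, u}  [seen]
{p, q, r, s, t, u} --0--> {p, q, r, s, t, u, v}  [seen]
{p, q, r, s, t, u} --1--> {p, q, r, s, t, u, v}  [seen]
{p, q, r, s, t, u} --2--> {p, q, r, s, t, u}  [seen]
{p, r, s, u} --0--> {p, q, r, s, u}  [new]
{p, r, s, u} --1--> {p, q, r, s, u, v}  [new]
{p, r, s, u} --2--> {p, q, s, t, u}  [new]
{r, s, u} --0--> {p, q, r, s, u}  [seen]
{r, s, u} --1--> {p, q, r, s, u, v}  [seen]
{r, s, u} --2--> {p, s, u}  [new]
{p, q, r, s, u} --0--> {p, q, r, s, u}  [seen]
{p, q, r, s, u} --1--> {p, q, r, s, t, u, v}  [seen]
{p, q, r, s, u} --2--> {p, q, r, s, t, u}  [seen]
{p, q, r, s, u, v} --0--> {p, q, r, s, t, u}  [seen]
{p, q, r, s, u, v} --1--> {p, q, r, s, t, u, v}  [seen]
{p, q, r, s, u, v} --2--> {p, q, r, s, t, u}  [seen]
{p, q, s, t, u} --0--> {p, q, r, s, t, u, v}  [seen]
{p, q, s, t, u} --1--> {p, q, r, s, t, u, v}  [seen]
{p, q, s, t, u} --2--> {q, r, s, t, u}  [seen]
{p, s, u} --0--> {p, q, r, s, u}  [seen]
{p, s, u} --1--> {p, q, r, s, u, v}  [seen]
{p, s, u} --2--> {q, s, t, u}  [seen]
Reachable DFA states: {p}, {p, q, u}, {q, r, s, v}, {q, s, t, u}, {p, q, r, u}, {p, q, r, s, t, u, v}, {q, r, s, t, u}, {p, q, s, t}, {p, q, r, s, t, u}, {p, r, s, u}, {r, s, u}, {p, q, r, s, u}, {p, q, r, s, u, v}, {p, q, s, t, u}, {p, s, u}.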